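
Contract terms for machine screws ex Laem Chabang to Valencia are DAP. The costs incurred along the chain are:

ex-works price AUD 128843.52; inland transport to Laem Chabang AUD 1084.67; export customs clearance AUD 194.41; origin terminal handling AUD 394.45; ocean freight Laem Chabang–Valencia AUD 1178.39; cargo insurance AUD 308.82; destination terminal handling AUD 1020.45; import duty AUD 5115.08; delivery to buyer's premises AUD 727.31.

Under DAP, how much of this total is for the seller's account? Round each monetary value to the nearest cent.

Seller's account: AUD 133752.02

DAP: the seller bears all costs to the named destination except import duty and clearance.
Seller's account: goods 128843.52 + inland to port 1084.67 + export clearance 194.41 + origin terminal 394.45 + freight 1178.39 + insurance 308.82 + destination terminal 1020.45 + delivery 727.31 = 133752.02
Buyer's account: duty 5115.08 = 5115.08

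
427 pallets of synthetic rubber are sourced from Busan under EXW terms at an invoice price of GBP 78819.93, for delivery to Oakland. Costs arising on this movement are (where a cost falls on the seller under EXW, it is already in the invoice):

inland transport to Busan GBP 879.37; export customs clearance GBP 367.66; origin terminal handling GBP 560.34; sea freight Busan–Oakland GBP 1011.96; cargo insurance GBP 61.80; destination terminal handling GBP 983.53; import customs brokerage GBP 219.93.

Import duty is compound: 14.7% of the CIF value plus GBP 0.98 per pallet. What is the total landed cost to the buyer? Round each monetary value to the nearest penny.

Total landed cost: GBP 95333.04

EXW: the seller makes goods available at their premises; the buyer bears all onward costs.
CIF value = EXW price + inland to port + export clearance + origin terminal + freight + insurance = 78819.93 + 879.37 + 367.66 + 560.34 + 1011.96 + 61.80 = 81701.06
Ad valorem component: 81701.06 × 14.7% = 12010.06
Specific component: 427 × 0.98 = 418.46
Import duty = 12010.06 + 418.46 = 12428.52
Buyer bears: inland to port 879.37 + export clearance 367.66 + origin terminal 560.34 + freight 1011.96 + insurance 61.80 + destination terminal 983.53 + brokerage 219.93 + duty 12428.52 = 16513.11
Landed cost = invoice 78819.93 + 16513.11 = 95333.04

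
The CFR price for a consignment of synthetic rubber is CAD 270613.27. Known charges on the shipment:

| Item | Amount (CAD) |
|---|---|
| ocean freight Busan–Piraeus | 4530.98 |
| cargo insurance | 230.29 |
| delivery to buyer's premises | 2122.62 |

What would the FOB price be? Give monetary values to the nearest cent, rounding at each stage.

Not relevant to the conversion: insurance, delivery — on the buyer under both terms; not part of either seller's price.
From CFR to FOB, the seller no longer bears: freight.
FOB price = 270613.27 − 4530.98 = 266082.29

FOB price: CAD 266082.29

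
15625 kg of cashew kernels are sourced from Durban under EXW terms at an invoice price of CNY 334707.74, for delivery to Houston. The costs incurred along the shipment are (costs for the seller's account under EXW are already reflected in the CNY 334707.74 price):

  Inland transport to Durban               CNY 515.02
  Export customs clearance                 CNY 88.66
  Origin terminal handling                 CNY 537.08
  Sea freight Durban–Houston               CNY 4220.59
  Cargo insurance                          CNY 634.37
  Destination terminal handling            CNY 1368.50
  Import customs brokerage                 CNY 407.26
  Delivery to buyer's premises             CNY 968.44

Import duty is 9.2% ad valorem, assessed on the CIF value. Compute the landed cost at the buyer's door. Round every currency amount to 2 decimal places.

EXW: the seller makes goods available at their premises; the buyer bears all onward costs.
CIF value = EXW price + inland to port + export clearance + origin terminal + freight + insurance = 334707.74 + 515.02 + 88.66 + 537.08 + 4220.59 + 634.37 = 340703.46
Import duty = 340703.46 × 9.2% = 31344.72
Buyer bears: inland to port 515.02 + export clearance 88.66 + origin terminal 537.08 + freight 4220.59 + insurance 634.37 + destination terminal 1368.50 + brokerage 407.26 + delivery 968.44 + duty 31344.72 = 40084.64
Landed cost = invoice 334707.74 + 40084.64 = 374792.38

Total landed cost: CNY 374792.38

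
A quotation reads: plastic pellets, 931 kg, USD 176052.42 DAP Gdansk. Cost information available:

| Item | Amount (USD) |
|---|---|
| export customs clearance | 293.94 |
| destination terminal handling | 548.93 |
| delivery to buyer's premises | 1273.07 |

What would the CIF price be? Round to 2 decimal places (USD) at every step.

CIF price: USD 174230.42

Not relevant to the conversion: export clearance — on the seller under both DAP and CIF; already in the DAP price and stays in the CIF price.
From DAP to CIF, the seller no longer bears: destination terminal, delivery.
CIF price = 176052.42 − 548.93 − 1273.07 = 174230.42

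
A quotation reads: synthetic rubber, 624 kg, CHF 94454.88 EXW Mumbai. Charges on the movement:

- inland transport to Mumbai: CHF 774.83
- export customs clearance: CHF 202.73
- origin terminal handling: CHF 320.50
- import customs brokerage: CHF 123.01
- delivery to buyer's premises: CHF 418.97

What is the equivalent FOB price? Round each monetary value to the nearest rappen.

FOB price: CHF 95752.94

Not relevant to the conversion: delivery, brokerage — on the buyer under both terms; not part of either seller's price.
From EXW to FOB, the seller additionally bears: inland to port, export clearance, origin terminal.
FOB price = 94454.88 + 774.83 + 202.73 + 320.50 = 95752.94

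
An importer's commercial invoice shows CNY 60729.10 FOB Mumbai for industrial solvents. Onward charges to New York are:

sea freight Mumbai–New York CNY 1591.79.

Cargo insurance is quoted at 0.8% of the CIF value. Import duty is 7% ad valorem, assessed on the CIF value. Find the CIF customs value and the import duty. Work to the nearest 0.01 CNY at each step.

CIF value: CNY 62823.48; import duty: CNY 4397.64

Let C be the CIF value. C = FOB price + freight + 0.8% × C
C − 0.8% × C = 60729.10 + 1591.79
0.992 × C = 62320.89
C = 62320.89 / 0.992 = 62823.48
Insurance premium = 0.8% × 62823.48 = 502.59
Import duty = 62823.48 × 7% = 4397.64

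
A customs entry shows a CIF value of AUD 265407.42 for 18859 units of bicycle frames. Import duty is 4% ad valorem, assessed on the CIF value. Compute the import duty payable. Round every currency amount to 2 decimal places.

Import duty: AUD 10616.30

Import duty = 265407.42 × 4% = 10616.30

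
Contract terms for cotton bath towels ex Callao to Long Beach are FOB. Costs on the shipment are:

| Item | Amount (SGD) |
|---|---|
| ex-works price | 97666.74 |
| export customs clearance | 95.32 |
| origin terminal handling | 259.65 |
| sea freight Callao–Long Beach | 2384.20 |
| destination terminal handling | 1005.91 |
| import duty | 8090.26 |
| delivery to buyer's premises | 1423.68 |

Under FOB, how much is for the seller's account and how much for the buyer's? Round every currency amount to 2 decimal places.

Seller: SGD 98021.71; buyer: SGD 12904.05

FOB: the seller bears costs until goods are on board at the origin port; the buyer bears freight, insurance and all costs thereafter.
Seller's account: goods 97666.74 + export clearance 95.32 + origin terminal 259.65 = 98021.71
Buyer's account: freight 2384.20 + destination terminal 1005.91 + duty 8090.26 + delivery 1423.68 = 12904.05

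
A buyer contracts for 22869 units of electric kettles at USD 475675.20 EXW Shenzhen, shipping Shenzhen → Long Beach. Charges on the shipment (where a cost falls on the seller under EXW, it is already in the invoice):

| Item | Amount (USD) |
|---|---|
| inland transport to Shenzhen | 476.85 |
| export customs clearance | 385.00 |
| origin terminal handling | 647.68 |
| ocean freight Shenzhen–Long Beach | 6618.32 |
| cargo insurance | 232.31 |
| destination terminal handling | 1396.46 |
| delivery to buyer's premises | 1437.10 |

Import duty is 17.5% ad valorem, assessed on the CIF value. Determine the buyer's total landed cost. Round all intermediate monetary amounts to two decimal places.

EXW: the seller makes goods available at their premises; the buyer bears all onward costs.
CIF value = EXW price + inland to port + export clearance + origin terminal + freight + insurance = 475675.20 + 476.85 + 385.00 + 647.68 + 6618.32 + 232.31 = 484035.36
Import duty = 484035.36 × 17.5% = 84706.19
Buyer bears: inland to port 476.85 + export clearance 385.00 + origin terminal 647.68 + freight 6618.32 + insurance 232.31 + destination terminal 1396.46 + delivery 1437.10 + duty 84706.19 = 95899.91
Landed cost = invoice 475675.20 + 95899.91 = 571575.11

Total landed cost: USD 571575.11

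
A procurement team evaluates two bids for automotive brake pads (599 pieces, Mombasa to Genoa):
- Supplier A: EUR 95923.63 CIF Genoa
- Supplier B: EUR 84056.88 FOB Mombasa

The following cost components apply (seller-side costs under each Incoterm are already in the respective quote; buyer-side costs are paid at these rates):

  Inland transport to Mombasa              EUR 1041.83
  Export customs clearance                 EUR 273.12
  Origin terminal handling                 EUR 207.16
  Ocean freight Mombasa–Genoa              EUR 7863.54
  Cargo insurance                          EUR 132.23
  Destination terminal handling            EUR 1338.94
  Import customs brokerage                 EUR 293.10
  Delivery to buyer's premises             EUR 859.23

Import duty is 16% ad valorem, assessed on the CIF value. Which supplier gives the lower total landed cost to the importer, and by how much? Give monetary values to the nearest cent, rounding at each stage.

Supplier A (CIF):
The CIF price already equals the CIF value: 95923.63
Import duty = 95923.63 × 16% = 15347.78
Buyer bears (A): 1338.94 + 293.10 + 859.23 = 2491.27
Landed cost (A) = invoice 95923.63 + 2491.27 + duty 15347.78 = 113762.68
Supplier B (FOB):
CIF value = FOB price + freight + insurance = 84056.88 + 7863.54 + 132.23 = 92052.65
Import duty = 92052.65 × 16% = 14728.42
Buyer bears (B): 7863.54 + 132.23 + 1338.94 + 293.10 + 859.23 = 10487.04
Landed cost (B) = invoice 84056.88 + 10487.04 + duty 14728.42 = 109272.34
Difference = |113762.68 − 109272.34| = 4490.34

Supplier B is cheaper by EUR 4490.34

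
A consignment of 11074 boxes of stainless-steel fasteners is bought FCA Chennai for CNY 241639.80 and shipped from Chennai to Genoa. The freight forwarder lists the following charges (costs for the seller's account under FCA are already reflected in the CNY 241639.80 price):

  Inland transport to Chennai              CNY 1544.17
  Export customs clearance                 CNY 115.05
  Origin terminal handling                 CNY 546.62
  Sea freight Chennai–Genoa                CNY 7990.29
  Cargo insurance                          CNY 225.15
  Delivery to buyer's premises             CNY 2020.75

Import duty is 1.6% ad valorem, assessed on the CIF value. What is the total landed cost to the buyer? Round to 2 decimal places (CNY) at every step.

FCA: the seller delivers export-cleared goods to the carrier; the buyer bears costs from that point.
Already in the invoice (seller's account under FCA): inland to port, export clearance — exclude.
CIF value = FCA price + origin terminal + freight + insurance = 241639.80 + 546.62 + 7990.29 + 225.15 = 250401.86
Import duty = 250401.86 × 1.6% = 4006.43
Buyer bears: origin terminal 546.62 + freight 7990.29 + insurance 225.15 + delivery 2020.75 + duty 4006.43 = 14789.24
Landed cost = invoice 241639.80 + 14789.24 = 256429.04

Total landed cost: CNY 256429.04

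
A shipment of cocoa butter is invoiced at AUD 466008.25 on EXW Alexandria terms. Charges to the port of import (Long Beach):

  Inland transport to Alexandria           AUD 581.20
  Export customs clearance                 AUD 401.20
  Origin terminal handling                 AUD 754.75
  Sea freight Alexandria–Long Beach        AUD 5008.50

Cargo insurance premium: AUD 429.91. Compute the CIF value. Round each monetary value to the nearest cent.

CIF = EXW price + pre-shipment costs + freight + insurance
CIF = 466008.25 + 581.20 + 401.20 + 754.75 + 5008.50 + 429.91 = 473183.81

CIF value: AUD 473183.81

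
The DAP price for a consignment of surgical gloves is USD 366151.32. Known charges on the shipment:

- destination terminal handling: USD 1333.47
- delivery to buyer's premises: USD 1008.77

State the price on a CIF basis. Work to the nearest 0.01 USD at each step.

From DAP to CIF, the seller no longer bears: destination terminal, delivery.
CIF price = 366151.32 − 1333.47 − 1008.77 = 363809.08

CIF price: USD 363809.08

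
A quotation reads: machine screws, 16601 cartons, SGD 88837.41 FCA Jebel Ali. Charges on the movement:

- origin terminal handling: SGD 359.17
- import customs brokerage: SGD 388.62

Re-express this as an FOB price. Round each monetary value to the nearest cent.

FOB price: SGD 89196.58

Not relevant to the conversion: brokerage — on the buyer under both terms; not part of either seller's price.
From FCA to FOB, the seller additionally bears: origin terminal.
FOB price = 88837.41 + 359.17 = 89196.58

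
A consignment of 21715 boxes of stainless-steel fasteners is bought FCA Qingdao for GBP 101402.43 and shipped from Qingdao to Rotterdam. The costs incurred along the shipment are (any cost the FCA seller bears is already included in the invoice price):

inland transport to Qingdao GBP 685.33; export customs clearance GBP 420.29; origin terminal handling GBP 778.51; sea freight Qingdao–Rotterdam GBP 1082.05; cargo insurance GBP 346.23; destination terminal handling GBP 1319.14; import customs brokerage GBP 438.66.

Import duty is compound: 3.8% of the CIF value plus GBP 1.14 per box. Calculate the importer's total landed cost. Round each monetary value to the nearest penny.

FCA: the seller delivers export-cleared goods to the carrier; the buyer bears costs from that point.
Already in the invoice (seller's account under FCA): inland to port, export clearance — exclude.
CIF value = FCA price + origin terminal + freight + insurance = 101402.43 + 778.51 + 1082.05 + 346.23 = 103609.22
Ad valorem component: 103609.22 × 3.8% = 3937.15
Specific component: 21715 × 1.14 = 24755.10
Import duty = 3937.15 + 24755.10 = 28692.25
Buyer bears: origin terminal 778.51 + freight 1082.05 + insurance 346.23 + destination terminal 1319.14 + brokerage 438.66 + duty 28692.25 = 32656.84
Landed cost = invoice 101402.43 + 32656.84 = 134059.27

Total landed cost: GBP 134059.27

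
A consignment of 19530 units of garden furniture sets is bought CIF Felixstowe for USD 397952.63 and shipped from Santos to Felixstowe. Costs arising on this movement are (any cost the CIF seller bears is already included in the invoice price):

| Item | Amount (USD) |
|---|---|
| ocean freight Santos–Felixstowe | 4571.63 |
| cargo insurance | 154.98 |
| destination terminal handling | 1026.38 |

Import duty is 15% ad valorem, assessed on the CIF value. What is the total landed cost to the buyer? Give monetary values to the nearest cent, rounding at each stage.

CIF: the seller pays costs through ocean freight and marine insurance to the destination port.
Already in the invoice (seller's account under CIF): freight, insurance — exclude.
The CIF price already equals the CIF value: 397952.63
Import duty = 397952.63 × 15% = 59692.89
Buyer bears: destination terminal 1026.38 + duty 59692.89 = 60719.27
Landed cost = invoice 397952.63 + 60719.27 = 458671.90

Total landed cost: USD 458671.90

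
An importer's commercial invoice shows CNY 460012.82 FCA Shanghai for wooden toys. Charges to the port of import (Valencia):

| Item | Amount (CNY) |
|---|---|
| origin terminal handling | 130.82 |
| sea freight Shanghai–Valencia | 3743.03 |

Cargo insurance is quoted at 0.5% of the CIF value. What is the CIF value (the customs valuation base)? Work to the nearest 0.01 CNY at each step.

CIF value: CNY 466217.76

Let C be the CIF value. C = FCA price + pre-shipment costs + freight + 0.5% × C
C − 0.5% × C = 460012.82 + 130.82 + 3743.03
0.995 × C = 463886.67
C = 463886.67 / 0.995 = 466217.76
Insurance premium = 0.5% × 466217.76 = 2331.09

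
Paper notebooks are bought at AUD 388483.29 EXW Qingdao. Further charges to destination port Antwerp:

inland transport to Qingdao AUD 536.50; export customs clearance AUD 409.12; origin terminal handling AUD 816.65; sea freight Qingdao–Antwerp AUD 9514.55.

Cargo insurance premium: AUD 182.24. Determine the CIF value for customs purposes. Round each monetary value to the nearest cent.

CIF value: AUD 399942.35

CIF = EXW price + pre-shipment costs + freight + insurance
CIF = 388483.29 + 536.50 + 409.12 + 816.65 + 9514.55 + 182.24 = 399942.35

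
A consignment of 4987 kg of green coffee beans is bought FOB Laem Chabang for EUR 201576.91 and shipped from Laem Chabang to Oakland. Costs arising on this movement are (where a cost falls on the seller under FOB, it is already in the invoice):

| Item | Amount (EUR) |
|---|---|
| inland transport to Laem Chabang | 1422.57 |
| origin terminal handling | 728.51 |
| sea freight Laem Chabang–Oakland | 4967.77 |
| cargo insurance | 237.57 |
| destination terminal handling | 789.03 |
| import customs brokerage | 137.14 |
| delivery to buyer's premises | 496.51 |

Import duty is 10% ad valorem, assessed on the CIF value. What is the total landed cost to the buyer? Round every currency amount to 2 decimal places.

Total landed cost: EUR 228883.16

FOB: the seller bears costs until goods are on board at the origin port; the buyer bears freight, insurance and all costs thereafter.
Already in the invoice (seller's account under FOB): inland to port, origin terminal — exclude.
CIF value = FOB price + freight + insurance = 201576.91 + 4967.77 + 237.57 = 206782.25
Import duty = 206782.25 × 10% = 20678.23
Buyer bears: freight 4967.77 + insurance 237.57 + destination terminal 789.03 + brokerage 137.14 + delivery 496.51 + duty 20678.23 = 27306.25
Landed cost = invoice 201576.91 + 27306.25 = 228883.16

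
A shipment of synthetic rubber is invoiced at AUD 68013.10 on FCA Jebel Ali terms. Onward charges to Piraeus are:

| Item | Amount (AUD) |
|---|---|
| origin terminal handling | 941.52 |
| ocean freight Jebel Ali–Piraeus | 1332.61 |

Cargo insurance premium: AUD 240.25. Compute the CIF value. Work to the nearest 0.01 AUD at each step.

CIF value: AUD 70527.48

CIF = FCA price + pre-shipment costs + freight + insurance
CIF = 68013.10 + 941.52 + 1332.61 + 240.25 = 70527.48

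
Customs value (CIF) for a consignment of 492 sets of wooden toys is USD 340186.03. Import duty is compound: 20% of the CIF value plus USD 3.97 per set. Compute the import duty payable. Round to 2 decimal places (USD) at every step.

Ad valorem component: 340186.03 × 20% = 68037.21
Specific component: 492 × 3.97 = 1953.24
Import duty = 68037.21 + 1953.24 = 69990.45

Import duty: USD 69990.45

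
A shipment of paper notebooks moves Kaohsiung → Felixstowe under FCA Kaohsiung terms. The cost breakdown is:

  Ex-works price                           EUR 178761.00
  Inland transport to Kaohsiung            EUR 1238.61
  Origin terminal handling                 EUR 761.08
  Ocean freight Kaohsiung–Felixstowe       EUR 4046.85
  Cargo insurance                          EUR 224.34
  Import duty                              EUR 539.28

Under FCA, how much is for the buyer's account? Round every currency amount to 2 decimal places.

Buyer's account: EUR 5571.55

FCA: the seller delivers export-cleared goods to the carrier; the buyer bears costs from that point.
Seller's account: goods 178761.00 + inland to port 1238.61 = 179999.61
Buyer's account: origin terminal 761.08 + freight 4046.85 + insurance 224.34 + duty 539.28 = 5571.55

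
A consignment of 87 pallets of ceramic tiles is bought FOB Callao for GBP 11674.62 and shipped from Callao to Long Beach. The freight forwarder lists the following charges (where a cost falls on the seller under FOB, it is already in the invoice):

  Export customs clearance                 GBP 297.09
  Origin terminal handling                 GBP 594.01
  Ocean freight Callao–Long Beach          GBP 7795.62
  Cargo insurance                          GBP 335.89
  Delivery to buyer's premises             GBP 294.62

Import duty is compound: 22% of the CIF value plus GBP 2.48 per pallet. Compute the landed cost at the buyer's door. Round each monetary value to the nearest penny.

Total landed cost: GBP 24673.86

FOB: the seller bears costs until goods are on board at the origin port; the buyer bears freight, insurance and all costs thereafter.
Already in the invoice (seller's account under FOB): export clearance, origin terminal — exclude.
CIF value = FOB price + freight + insurance = 11674.62 + 7795.62 + 335.89 = 19806.13
Ad valorem component: 19806.13 × 22% = 4357.35
Specific component: 87 × 2.48 = 215.76
Import duty = 4357.35 + 215.76 = 4573.11
Buyer bears: freight 7795.62 + insurance 335.89 + delivery 294.62 + duty 4573.11 = 12999.24
Landed cost = invoice 11674.62 + 12999.24 = 24673.86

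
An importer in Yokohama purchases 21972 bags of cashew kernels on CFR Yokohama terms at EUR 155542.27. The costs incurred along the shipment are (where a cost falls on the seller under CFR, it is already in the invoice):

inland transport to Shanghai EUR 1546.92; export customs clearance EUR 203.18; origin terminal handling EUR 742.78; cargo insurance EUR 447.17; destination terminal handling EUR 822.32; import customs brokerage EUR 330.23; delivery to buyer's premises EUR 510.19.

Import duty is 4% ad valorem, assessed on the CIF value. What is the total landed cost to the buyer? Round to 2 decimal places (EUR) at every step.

Total landed cost: EUR 163891.76

CFR: the seller pays costs through ocean freight to the destination port, but not insurance.
Already in the invoice (seller's account under CFR): inland to port, export clearance, origin terminal — exclude.
CIF value = CFR price + insurance = 155542.27 + 447.17 = 155989.44
Import duty = 155989.44 × 4% = 6239.58
Buyer bears: insurance 447.17 + destination terminal 822.32 + brokerage 330.23 + delivery 510.19 + duty 6239.58 = 8349.49
Landed cost = invoice 155542.27 + 8349.49 = 163891.76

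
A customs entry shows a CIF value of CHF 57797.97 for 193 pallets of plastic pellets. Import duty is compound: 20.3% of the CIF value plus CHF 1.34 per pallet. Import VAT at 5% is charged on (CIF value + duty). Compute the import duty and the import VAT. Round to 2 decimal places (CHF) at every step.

Import duty: CHF 11991.61; import VAT: CHF 3489.48

Ad valorem component: 57797.97 × 20.3% = 11732.99
Specific component: 193 × 1.34 = 258.62
Import duty = 11732.99 + 258.62 = 11991.61
VAT base = CIF + duty = 57797.97 + 11991.61 = 69789.58
Import VAT = 69789.58 × 5% = 3489.48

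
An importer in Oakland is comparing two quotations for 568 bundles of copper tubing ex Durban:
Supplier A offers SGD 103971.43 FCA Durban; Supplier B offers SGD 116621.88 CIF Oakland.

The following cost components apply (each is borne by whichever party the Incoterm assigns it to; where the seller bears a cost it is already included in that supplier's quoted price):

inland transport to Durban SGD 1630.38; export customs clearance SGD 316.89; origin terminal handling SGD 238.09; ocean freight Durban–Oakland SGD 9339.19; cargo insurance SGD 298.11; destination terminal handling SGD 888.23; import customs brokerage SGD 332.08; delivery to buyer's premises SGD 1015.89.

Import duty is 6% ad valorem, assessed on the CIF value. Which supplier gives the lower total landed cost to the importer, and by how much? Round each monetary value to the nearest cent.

Supplier A is cheaper by SGD 2941.56

Supplier A (FCA):
CIF value = FCA price + origin terminal + freight + insurance = 103971.43 + 238.09 + 9339.19 + 298.11 = 113846.82
Import duty = 113846.82 × 6% = 6830.81
Buyer bears (A): 238.09 + 9339.19 + 298.11 + 888.23 + 332.08 + 1015.89 = 12111.59
Landed cost (A) = invoice 103971.43 + 12111.59 + duty 6830.81 = 122913.83
Supplier B (CIF):
The CIF price already equals the CIF value: 116621.88
Import duty = 116621.88 × 6% = 6997.31
Buyer bears (B): 888.23 + 332.08 + 1015.89 = 2236.20
Landed cost (B) = invoice 116621.88 + 2236.20 + duty 6997.31 = 125855.39
Difference = |122913.83 − 125855.39| = 2941.56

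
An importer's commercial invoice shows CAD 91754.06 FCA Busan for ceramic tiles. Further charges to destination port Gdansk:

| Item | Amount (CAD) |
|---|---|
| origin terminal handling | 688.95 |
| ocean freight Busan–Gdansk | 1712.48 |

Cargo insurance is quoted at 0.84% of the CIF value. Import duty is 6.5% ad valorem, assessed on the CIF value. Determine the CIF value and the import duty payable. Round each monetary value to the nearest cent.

CIF value: CAD 94953.10; import duty: CAD 6171.95

Let C be the CIF value. C = FCA price + pre-shipment costs + freight + 0.84% × C
C − 0.84% × C = 91754.06 + 688.95 + 1712.48
0.9916 × C = 94155.49
C = 94155.49 / 0.9916 = 94953.10
Insurance premium = 0.84% × 94953.10 = 797.61
Import duty = 94953.10 × 6.5% = 6171.95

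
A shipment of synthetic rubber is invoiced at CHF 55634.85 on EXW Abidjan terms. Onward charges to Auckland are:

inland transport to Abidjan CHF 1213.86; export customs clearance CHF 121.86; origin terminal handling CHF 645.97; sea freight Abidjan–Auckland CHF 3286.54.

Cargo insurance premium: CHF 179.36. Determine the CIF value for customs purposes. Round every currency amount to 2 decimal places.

CIF = EXW price + pre-shipment costs + freight + insurance
CIF = 55634.85 + 1213.86 + 121.86 + 645.97 + 3286.54 + 179.36 = 61082.44

CIF value: CHF 61082.44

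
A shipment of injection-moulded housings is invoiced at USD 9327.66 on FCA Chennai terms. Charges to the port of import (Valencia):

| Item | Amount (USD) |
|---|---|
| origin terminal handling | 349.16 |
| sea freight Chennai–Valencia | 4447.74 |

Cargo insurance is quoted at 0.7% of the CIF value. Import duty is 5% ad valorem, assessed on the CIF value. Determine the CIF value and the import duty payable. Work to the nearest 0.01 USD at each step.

Let C be the CIF value. C = FCA price + pre-shipment costs + freight + 0.7% × C
C − 0.7% × C = 9327.66 + 349.16 + 4447.74
0.993 × C = 14124.56
C = 14124.56 / 0.993 = 14224.13
Insurance premium = 0.7% × 14224.13 = 99.57
Import duty = 14224.13 × 5% = 711.21

CIF value: USD 14224.13; import duty: USD 711.21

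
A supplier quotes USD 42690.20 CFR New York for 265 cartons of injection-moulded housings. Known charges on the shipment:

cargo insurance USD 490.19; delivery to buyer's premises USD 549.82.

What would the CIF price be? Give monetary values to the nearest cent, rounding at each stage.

CIF price: USD 43180.39

Not relevant to the conversion: delivery — on the buyer under both terms; not part of either seller's price.
From CFR to CIF, the seller additionally bears: insurance.
CIF price = 42690.20 + 490.19 = 43180.39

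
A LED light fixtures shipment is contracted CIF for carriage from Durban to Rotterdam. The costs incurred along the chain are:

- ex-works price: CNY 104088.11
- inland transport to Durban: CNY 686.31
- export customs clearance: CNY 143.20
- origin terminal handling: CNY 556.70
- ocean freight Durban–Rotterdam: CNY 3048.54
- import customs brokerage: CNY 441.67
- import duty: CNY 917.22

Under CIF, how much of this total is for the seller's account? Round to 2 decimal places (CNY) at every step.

CIF: the seller pays costs through ocean freight and marine insurance to the destination port.
Seller's account: goods 104088.11 + inland to port 686.31 + export clearance 143.20 + origin terminal 556.70 + freight 3048.54 = 108522.86
Buyer's account: brokerage 441.67 + duty 917.22 = 1358.89

Seller's account: CNY 108522.86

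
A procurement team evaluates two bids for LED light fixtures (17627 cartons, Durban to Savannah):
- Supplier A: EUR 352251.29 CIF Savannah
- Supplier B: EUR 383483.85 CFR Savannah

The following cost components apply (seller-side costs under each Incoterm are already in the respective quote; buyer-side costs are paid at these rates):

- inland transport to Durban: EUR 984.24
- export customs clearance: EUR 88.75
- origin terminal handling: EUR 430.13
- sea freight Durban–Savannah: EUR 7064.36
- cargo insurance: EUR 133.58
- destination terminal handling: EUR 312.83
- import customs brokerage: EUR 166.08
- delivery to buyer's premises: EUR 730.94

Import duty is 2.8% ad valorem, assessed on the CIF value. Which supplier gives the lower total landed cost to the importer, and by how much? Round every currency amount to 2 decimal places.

Supplier A (CIF):
The CIF price already equals the CIF value: 352251.29
Import duty = 352251.29 × 2.8% = 9863.04
Buyer bears (A): 312.83 + 166.08 + 730.94 = 1209.85
Landed cost (A) = invoice 352251.29 + 1209.85 + duty 9863.04 = 363324.18
Supplier B (CFR):
CIF value = CFR price + insurance = 383483.85 + 133.58 = 383617.43
Import duty = 383617.43 × 2.8% = 10741.29
Buyer bears (B): 133.58 + 312.83 + 166.08 + 730.94 = 1343.43
Landed cost (B) = invoice 383483.85 + 1343.43 + duty 10741.29 = 395568.57
Difference = |363324.18 − 395568.57| = 32244.39

Supplier A is cheaper by EUR 32244.39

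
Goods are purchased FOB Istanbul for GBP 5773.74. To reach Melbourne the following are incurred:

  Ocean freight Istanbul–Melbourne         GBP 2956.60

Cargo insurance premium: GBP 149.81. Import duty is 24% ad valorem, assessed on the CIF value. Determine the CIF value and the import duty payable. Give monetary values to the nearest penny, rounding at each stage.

CIF = FOB price + freight + insurance
CIF = 5773.74 + 2956.60 + 149.81 = 8880.15
Import duty = 8880.15 × 24% = 2131.24

CIF value: GBP 8880.15; import duty: GBP 2131.24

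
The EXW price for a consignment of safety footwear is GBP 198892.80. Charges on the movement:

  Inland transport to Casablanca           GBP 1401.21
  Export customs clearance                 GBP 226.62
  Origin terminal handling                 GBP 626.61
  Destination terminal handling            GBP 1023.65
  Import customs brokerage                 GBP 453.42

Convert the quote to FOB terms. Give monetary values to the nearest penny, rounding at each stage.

Not relevant to the conversion: brokerage, destination terminal — on the buyer under both terms; not part of either seller's price.
From EXW to FOB, the seller additionally bears: inland to port, export clearance, origin terminal.
FOB price = 198892.80 + 1401.21 + 226.62 + 626.61 = 201147.24

FOB price: GBP 201147.24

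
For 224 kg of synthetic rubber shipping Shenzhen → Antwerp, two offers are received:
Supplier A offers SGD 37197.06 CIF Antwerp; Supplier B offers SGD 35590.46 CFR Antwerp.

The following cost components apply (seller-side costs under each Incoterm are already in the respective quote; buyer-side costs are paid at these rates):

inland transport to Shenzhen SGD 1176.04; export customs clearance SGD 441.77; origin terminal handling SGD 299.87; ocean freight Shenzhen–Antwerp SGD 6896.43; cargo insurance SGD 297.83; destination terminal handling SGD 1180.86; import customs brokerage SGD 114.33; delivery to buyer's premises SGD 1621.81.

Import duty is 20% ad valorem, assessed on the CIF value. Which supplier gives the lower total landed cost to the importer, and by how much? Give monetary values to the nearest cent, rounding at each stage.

Supplier B is cheaper by SGD 1570.52

Supplier A (CIF):
The CIF price already equals the CIF value: 37197.06
Import duty = 37197.06 × 20% = 7439.41
Buyer bears (A): 1180.86 + 114.33 + 1621.81 = 2917.00
Landed cost (A) = invoice 37197.06 + 2917.00 + duty 7439.41 = 47553.47
Supplier B (CFR):
CIF value = CFR price + insurance = 35590.46 + 297.83 = 35888.29
Import duty = 35888.29 × 20% = 7177.66
Buyer bears (B): 297.83 + 1180.86 + 114.33 + 1621.81 = 3214.83
Landed cost (B) = invoice 35590.46 + 3214.83 + duty 7177.66 = 45982.95
Difference = |47553.47 − 45982.95| = 1570.52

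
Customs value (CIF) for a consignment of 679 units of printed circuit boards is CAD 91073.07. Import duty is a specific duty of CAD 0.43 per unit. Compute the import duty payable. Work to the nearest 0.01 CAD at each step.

Import duty: CAD 291.97

Import duty = 679 × 0.43 = 291.97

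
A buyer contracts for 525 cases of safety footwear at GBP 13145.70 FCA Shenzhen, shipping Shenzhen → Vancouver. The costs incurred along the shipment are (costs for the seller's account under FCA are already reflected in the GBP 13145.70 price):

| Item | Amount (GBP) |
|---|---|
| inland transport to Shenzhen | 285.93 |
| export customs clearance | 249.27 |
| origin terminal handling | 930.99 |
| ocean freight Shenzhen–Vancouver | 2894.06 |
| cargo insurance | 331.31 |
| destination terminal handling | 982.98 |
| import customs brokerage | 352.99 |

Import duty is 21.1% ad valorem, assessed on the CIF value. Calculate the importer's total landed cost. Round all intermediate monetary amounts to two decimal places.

FCA: the seller delivers export-cleared goods to the carrier; the buyer bears costs from that point.
Already in the invoice (seller's account under FCA): inland to port, export clearance — exclude.
CIF value = FCA price + origin terminal + freight + insurance = 13145.70 + 930.99 + 2894.06 + 331.31 = 17302.06
Import duty = 17302.06 × 21.1% = 3650.73
Buyer bears: origin terminal 930.99 + freight 2894.06 + insurance 331.31 + destination terminal 982.98 + brokerage 352.99 + duty 3650.73 = 9143.06
Landed cost = invoice 13145.70 + 9143.06 = 22288.76

Total landed cost: GBP 22288.76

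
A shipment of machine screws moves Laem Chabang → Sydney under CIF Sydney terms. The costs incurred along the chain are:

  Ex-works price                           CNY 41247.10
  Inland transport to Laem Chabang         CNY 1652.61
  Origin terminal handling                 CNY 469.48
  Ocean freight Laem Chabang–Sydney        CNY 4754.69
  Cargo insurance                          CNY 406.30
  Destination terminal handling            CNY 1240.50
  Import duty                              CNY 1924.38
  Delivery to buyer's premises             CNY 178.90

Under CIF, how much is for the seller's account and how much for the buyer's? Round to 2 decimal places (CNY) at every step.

CIF: the seller pays costs through ocean freight and marine insurance to the destination port.
Seller's account: goods 41247.10 + inland to port 1652.61 + origin terminal 469.48 + freight 4754.69 + insurance 406.30 = 48530.18
Buyer's account: destination terminal 1240.50 + duty 1924.38 + delivery 178.90 = 3343.78

Seller: CNY 48530.18; buyer: CNY 3343.78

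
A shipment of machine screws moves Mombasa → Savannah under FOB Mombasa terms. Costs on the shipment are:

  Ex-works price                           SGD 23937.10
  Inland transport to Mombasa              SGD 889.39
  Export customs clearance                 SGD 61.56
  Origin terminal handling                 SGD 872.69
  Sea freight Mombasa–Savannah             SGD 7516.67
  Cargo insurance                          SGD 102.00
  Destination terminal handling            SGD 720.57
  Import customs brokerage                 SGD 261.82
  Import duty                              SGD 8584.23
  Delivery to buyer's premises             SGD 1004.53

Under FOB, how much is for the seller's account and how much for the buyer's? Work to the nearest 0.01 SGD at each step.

FOB: the seller bears costs until goods are on board at the origin port; the buyer bears freight, insurance and all costs thereafter.
Seller's account: goods 23937.10 + inland to port 889.39 + export clearance 61.56 + origin terminal 872.69 = 25760.74
Buyer's account: freight 7516.67 + insurance 102.00 + destination terminal 720.57 + brokerage 261.82 + duty 8584.23 + delivery 1004.53 = 18189.82

Seller: SGD 25760.74; buyer: SGD 18189.82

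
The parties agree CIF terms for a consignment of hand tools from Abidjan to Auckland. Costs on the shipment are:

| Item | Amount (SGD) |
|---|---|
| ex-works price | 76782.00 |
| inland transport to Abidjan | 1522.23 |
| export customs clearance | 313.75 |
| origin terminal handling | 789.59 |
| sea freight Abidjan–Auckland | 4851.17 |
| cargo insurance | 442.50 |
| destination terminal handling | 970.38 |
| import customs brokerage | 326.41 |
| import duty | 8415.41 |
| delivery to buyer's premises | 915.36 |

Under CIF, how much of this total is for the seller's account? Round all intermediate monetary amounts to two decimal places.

CIF: the seller pays costs through ocean freight and marine insurance to the destination port.
Seller's account: goods 76782.00 + inland to port 1522.23 + export clearance 313.75 + origin terminal 789.59 + freight 4851.17 + insurance 442.50 = 84701.24
Buyer's account: destination terminal 970.38 + brokerage 326.41 + duty 8415.41 + delivery 915.36 = 10627.56

Seller's account: SGD 84701.24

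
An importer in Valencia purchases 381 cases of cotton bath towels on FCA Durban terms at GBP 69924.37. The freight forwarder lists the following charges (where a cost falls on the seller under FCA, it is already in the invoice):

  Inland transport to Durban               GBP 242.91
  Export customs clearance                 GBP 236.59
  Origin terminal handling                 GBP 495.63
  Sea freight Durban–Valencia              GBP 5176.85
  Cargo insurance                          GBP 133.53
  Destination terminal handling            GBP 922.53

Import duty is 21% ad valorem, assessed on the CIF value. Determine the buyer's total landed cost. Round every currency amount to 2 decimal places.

FCA: the seller delivers export-cleared goods to the carrier; the buyer bears costs from that point.
Already in the invoice (seller's account under FCA): inland to port, export clearance — exclude.
CIF value = FCA price + origin terminal + freight + insurance = 69924.37 + 495.63 + 5176.85 + 133.53 = 75730.38
Import duty = 75730.38 × 21% = 15903.38
Buyer bears: origin terminal 495.63 + freight 5176.85 + insurance 133.53 + destination terminal 922.53 + duty 15903.38 = 22631.92
Landed cost = invoice 69924.37 + 22631.92 = 92556.29

Total landed cost: GBP 92556.29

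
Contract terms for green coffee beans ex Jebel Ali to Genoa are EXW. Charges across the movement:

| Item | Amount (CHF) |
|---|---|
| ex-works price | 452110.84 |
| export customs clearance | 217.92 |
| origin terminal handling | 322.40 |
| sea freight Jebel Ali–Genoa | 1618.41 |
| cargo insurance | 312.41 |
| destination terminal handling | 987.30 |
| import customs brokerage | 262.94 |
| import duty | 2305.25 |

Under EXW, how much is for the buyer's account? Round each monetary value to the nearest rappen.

EXW: the seller makes goods available at their premises; the buyer bears all onward costs.
Seller's account: goods 452110.84 = 452110.84
Buyer's account: export clearance 217.92 + origin terminal 322.40 + freight 1618.41 + insurance 312.41 + destination terminal 987.30 + brokerage 262.94 + duty 2305.25 = 6026.63

Buyer's account: CHF 6026.63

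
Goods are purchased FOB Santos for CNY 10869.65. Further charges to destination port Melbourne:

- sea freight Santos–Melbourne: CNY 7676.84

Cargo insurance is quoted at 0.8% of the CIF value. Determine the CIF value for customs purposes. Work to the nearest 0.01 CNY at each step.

Let C be the CIF value. C = FOB price + freight + 0.8% × C
C − 0.8% × C = 10869.65 + 7676.84
0.992 × C = 18546.49
C = 18546.49 / 0.992 = 18696.06
Insurance premium = 0.8% × 18696.06 = 149.57

CIF value: CNY 18696.06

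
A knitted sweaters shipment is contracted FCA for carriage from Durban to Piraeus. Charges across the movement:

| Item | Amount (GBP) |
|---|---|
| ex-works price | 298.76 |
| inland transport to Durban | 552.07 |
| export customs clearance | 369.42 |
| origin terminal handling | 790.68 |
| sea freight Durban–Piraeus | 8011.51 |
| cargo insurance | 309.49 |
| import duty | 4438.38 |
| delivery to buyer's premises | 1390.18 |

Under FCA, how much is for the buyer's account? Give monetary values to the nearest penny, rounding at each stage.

Buyer's account: GBP 14940.24

FCA: the seller delivers export-cleared goods to the carrier; the buyer bears costs from that point.
Seller's account: goods 298.76 + inland to port 552.07 + export clearance 369.42 = 1220.25
Buyer's account: origin terminal 790.68 + freight 8011.51 + insurance 309.49 + duty 4438.38 + delivery 1390.18 = 14940.24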